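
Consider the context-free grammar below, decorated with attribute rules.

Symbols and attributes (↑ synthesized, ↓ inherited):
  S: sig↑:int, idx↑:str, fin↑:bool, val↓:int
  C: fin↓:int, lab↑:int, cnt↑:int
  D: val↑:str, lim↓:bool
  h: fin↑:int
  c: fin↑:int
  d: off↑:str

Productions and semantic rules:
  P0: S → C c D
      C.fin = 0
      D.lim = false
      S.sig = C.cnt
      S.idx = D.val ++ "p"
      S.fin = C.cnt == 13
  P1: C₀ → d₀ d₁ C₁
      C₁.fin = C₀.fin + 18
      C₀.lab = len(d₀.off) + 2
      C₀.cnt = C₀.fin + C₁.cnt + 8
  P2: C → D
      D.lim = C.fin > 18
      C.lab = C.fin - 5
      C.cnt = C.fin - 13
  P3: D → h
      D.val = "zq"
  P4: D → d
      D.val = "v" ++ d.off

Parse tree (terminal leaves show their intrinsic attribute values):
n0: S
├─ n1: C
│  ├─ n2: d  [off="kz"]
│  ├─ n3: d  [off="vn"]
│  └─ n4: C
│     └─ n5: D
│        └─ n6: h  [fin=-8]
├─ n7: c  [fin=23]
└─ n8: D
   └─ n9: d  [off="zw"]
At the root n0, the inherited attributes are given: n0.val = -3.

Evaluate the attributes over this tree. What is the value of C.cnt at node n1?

1. n0.val = -3  [given at root]
2. n1.fin = 0  [0]
3. n2.off = "kz"  [terminal]
4. n3.off = "vn"  [terminal]
5. n4.fin = 18  [C₀.fin + 18]
6. n5.lim = false  [C.fin > 18]
7. n6.fin = -8  [terminal]
8. n5.val = "zq"  ["zq"]
9. n4.lab = 13  [C.fin - 5]
10. n4.cnt = 5  [C.fin - 13]
11. n1.lab = 4  [len(d₀.off) + 2]
12. n1.cnt = 13  [C₀.fin + C₁.cnt + 8]
13. n7.fin = 23  [terminal]
14. n8.lim = false  [false]
15. n9.off = "zw"  [terminal]
16. n8.val = "vzw"  ["v" ++ d.off]
17. n0.sig = 13  [C.cnt]
18. n0.idx = "vzwp"  [D.val ++ "p"]
19. n0.fin = true  [C.cnt == 13]

13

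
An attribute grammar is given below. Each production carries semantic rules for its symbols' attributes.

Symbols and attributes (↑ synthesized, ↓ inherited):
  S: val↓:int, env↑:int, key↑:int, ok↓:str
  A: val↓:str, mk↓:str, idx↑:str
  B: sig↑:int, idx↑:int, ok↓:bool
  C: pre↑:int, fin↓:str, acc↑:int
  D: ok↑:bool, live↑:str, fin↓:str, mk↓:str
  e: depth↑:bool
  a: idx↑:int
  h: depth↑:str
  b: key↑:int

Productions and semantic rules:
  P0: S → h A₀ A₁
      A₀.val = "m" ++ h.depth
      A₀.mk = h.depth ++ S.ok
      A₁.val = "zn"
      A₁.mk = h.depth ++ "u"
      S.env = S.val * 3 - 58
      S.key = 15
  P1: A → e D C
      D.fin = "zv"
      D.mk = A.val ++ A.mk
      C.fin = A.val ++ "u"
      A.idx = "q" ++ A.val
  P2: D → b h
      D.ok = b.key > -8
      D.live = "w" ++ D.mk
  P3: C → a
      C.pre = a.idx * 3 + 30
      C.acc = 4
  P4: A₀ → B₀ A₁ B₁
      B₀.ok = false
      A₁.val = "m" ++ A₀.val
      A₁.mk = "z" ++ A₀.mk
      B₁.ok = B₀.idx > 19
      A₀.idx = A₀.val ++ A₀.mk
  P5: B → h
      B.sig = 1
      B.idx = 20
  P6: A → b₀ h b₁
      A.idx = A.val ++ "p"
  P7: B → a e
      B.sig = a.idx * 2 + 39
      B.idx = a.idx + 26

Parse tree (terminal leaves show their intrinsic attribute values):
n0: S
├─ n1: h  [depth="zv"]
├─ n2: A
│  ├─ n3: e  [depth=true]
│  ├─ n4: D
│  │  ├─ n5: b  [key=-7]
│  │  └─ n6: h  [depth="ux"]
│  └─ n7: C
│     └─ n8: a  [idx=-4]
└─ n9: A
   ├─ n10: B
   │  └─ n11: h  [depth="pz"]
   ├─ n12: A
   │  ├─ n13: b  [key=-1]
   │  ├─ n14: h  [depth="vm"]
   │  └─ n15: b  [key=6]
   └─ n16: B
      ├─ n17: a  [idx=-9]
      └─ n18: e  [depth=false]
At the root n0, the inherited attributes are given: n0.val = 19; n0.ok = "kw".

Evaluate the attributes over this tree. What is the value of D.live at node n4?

1. n0.val = 19  [given at root]
2. n0.ok = "kw"  [given at root]
3. n1.depth = "zv"  [terminal]
4. n2.val = "mzv"  ["m" ++ h.depth]
5. n2.mk = "zvkw"  [h.depth ++ S.ok]
6. n3.depth = true  [terminal]
7. n4.fin = "zv"  ["zv"]
8. n4.mk = "mzvzvkw"  [A.val ++ A.mk]
9. n5.key = -7  [terminal]
10. n6.depth = "ux"  [terminal]
11. n4.ok = true  [b.key > -8]
12. n4.live = "wmzvzvkw"  ["w" ++ D.mk]
13. n7.fin = "mzvu"  [A.val ++ "u"]
14. n8.idx = -4  [terminal]
15. n7.pre = 18  [a.idx * 3 + 30]
16. n7.acc = 4  [4]
17. n2.idx = "qmzv"  ["q" ++ A.val]
18. n9.val = "zn"  ["zn"]
19. n9.mk = "zvu"  [h.depth ++ "u"]
20. n10.ok = false  [false]
21. n11.depth = "pz"  [terminal]
22. n10.sig = 1  [1]
23. n10.idx = 20  [20]
24. n12.val = "mzn"  ["m" ++ A₀.val]
25. n12.mk = "zzvu"  ["z" ++ A₀.mk]
26. n13.key = -1  [terminal]
27. n14.depth = "vm"  [terminal]
28. n15.key = 6  [terminal]
29. n12.idx = "mznp"  [A.val ++ "p"]
30. n16.ok = true  [B₀.idx > 19]
31. n17.idx = -9  [terminal]
32. n18.depth = false  [terminal]
33. n16.sig = 21  [a.idx * 2 + 39]
34. n16.idx = 17  [a.idx + 26]
35. n9.idx = "znzvu"  [A₀.val ++ A₀.mk]
36. n0.env = -1  [S.val * 3 - 58]
37. n0.key = 15  [15]

"wmzvzvkw"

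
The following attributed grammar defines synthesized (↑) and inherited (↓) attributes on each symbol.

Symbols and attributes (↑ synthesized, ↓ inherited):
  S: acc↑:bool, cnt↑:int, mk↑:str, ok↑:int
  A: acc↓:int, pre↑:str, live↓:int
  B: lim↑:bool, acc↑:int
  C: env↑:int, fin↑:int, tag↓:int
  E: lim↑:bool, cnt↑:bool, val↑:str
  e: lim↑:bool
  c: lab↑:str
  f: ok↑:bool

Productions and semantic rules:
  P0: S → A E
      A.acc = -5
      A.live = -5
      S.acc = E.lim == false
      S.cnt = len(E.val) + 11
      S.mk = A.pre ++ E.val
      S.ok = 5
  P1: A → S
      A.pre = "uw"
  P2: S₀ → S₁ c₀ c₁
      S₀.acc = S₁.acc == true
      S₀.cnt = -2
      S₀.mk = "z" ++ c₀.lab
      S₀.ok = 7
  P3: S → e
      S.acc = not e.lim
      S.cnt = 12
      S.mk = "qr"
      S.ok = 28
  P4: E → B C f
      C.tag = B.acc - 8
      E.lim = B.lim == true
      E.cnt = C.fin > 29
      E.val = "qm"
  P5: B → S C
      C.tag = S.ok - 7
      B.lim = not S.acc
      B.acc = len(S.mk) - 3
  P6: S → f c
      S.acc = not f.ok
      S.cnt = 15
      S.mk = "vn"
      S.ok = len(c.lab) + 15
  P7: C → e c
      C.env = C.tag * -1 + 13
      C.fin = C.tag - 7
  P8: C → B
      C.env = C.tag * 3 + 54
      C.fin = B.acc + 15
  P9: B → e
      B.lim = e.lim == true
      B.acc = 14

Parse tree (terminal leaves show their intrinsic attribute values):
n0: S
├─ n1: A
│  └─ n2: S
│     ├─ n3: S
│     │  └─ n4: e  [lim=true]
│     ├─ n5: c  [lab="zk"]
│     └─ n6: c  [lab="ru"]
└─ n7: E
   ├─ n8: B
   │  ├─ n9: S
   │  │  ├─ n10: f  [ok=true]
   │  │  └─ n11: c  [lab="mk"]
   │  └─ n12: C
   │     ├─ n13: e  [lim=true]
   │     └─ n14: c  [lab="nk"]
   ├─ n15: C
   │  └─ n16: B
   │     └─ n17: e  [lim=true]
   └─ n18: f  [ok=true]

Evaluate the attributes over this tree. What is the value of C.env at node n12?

1. n1.acc = -5  [-5]
2. n1.live = -5  [-5]
3. n4.lim = true  [terminal]
4. n3.acc = false  [not e.lim]
5. n3.cnt = 12  [12]
6. n3.mk = "qr"  ["qr"]
7. n3.ok = 28  [28]
8. n5.lab = "zk"  [terminal]
9. n6.lab = "ru"  [terminal]
10. n2.acc = false  [S₁.acc == true]
11. n2.cnt = -2  [-2]
12. n2.mk = "zzk"  ["z" ++ c₀.lab]
13. n2.ok = 7  [7]
14. n1.pre = "uw"  ["uw"]
15. n10.ok = true  [terminal]
16. n11.lab = "mk"  [terminal]
17. n9.acc = false  [not f.ok]
18. n9.cnt = 15  [15]
19. n9.mk = "vn"  ["vn"]
20. n9.ok = 17  [len(c.lab) + 15]
21. n12.tag = 10  [S.ok - 7]
22. n13.lim = true  [terminal]
23. n14.lab = "nk"  [terminal]
24. n12.env = 3  [C.tag * -1 + 13]
25. n12.fin = 3  [C.tag - 7]
26. n8.lim = true  [not S.acc]
27. n8.acc = -1  [len(S.mk) - 3]
28. n15.tag = -9  [B.acc - 8]
29. n17.lim = true  [terminal]
30. n16.lim = true  [e.lim == true]
31. n16.acc = 14  [14]
32. n15.env = 27  [C.tag * 3 + 54]
33. n15.fin = 29  [B.acc + 15]
34. n18.ok = true  [terminal]
35. n7.lim = true  [B.lim == true]
36. n7.cnt = false  [C.fin > 29]
37. n7.val = "qm"  ["qm"]
38. n0.acc = false  [E.lim == false]
39. n0.cnt = 13  [len(E.val) + 11]
40. n0.mk = "uwqm"  [A.pre ++ E.val]
41. n0.ok = 5  [5]

3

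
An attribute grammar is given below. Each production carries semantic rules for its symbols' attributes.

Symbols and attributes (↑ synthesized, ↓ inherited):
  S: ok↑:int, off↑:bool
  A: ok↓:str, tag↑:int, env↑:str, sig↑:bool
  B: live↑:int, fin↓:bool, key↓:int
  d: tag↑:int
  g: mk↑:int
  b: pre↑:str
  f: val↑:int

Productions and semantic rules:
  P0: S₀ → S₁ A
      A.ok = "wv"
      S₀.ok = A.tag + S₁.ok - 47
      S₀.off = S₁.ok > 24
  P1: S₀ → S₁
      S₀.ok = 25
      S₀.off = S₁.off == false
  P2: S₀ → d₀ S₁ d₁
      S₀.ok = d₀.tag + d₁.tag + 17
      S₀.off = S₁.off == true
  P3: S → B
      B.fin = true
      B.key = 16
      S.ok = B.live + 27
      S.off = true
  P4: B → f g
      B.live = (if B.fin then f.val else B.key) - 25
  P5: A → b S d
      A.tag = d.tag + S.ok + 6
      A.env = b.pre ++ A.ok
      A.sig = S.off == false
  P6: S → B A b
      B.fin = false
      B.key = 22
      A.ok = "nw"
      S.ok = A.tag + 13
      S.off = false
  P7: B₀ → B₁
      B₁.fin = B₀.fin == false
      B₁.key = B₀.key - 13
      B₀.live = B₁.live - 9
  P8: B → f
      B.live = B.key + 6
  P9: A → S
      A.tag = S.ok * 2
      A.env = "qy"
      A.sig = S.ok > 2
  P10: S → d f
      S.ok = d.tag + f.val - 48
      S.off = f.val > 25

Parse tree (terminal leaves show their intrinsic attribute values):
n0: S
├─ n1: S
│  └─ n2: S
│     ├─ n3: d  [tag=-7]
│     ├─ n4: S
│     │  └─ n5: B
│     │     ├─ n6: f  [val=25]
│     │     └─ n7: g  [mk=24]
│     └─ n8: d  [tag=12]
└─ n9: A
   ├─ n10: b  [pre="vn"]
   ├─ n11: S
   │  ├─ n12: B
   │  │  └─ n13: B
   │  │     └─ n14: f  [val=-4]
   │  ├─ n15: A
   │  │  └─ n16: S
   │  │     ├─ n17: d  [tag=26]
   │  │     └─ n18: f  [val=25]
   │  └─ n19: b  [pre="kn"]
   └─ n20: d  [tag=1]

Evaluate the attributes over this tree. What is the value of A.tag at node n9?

26

1. n3.tag = -7  [terminal]
2. n5.fin = true  [true]
3. n5.key = 16  [16]
4. n6.val = 25  [terminal]
5. n7.mk = 24  [terminal]
6. n5.live = 0  [(if B.fin then f.val else B.key) - 25]
7. n4.ok = 27  [B.live + 27]
8. n4.off = true  [true]
9. n8.tag = 12  [terminal]
10. n2.ok = 22  [d₀.tag + d₁.tag + 17]
11. n2.off = true  [S₁.off == true]
12. n1.ok = 25  [25]
13. n1.off = false  [S₁.off == false]
14. n9.ok = "wv"  ["wv"]
15. n10.pre = "vn"  [terminal]
16. n12.fin = false  [false]
17. n12.key = 22  [22]
18. n13.fin = true  [B₀.fin == false]
19. n13.key = 9  [B₀.key - 13]
20. n14.val = -4  [terminal]
21. n13.live = 15  [B.key + 6]
22. n12.live = 6  [B₁.live - 9]
23. n15.ok = "nw"  ["nw"]
24. n17.tag = 26  [terminal]
25. n18.val = 25  [terminal]
26. n16.ok = 3  [d.tag + f.val - 48]
27. n16.off = false  [f.val > 25]
28. n15.tag = 6  [S.ok * 2]
29. n15.env = "qy"  ["qy"]
30. n15.sig = true  [S.ok > 2]
31. n19.pre = "kn"  [terminal]
32. n11.ok = 19  [A.tag + 13]
33. n11.off = false  [false]
34. n20.tag = 1  [terminal]
35. n9.tag = 26  [d.tag + S.ok + 6]
36. n9.env = "vnwv"  [b.pre ++ A.ok]
37. n9.sig = true  [S.off == false]
38. n0.ok = 4  [A.tag + S₁.ok - 47]
39. n0.off = true  [S₁.ok > 24]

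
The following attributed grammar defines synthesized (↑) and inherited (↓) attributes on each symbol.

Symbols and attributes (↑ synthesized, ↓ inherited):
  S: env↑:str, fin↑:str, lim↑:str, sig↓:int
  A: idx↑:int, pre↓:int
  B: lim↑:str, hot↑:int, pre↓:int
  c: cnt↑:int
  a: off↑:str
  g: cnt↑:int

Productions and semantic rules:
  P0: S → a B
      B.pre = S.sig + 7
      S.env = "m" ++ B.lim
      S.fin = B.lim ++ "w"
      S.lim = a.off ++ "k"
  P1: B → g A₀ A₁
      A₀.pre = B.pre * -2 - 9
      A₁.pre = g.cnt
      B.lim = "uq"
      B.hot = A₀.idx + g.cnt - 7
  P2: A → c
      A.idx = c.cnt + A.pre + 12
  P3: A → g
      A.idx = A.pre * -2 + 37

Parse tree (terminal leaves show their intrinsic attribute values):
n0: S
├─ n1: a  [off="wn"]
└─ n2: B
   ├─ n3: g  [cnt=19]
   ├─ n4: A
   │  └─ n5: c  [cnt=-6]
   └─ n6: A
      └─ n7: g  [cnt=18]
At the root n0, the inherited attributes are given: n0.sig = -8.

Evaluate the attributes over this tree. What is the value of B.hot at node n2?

11

1. n0.sig = -8  [given at root]
2. n1.off = "wn"  [terminal]
3. n2.pre = -1  [S.sig + 7]
4. n3.cnt = 19  [terminal]
5. n4.pre = -7  [B.pre * -2 - 9]
6. n5.cnt = -6  [terminal]
7. n4.idx = -1  [c.cnt + A.pre + 12]
8. n6.pre = 19  [g.cnt]
9. n7.cnt = 18  [terminal]
10. n6.idx = -1  [A.pre * -2 + 37]
11. n2.lim = "uq"  ["uq"]
12. n2.hot = 11  [A₀.idx + g.cnt - 7]
13. n0.env = "muq"  ["m" ++ B.lim]
14. n0.fin = "uqw"  [B.lim ++ "w"]
15. n0.lim = "wnk"  [a.off ++ "k"]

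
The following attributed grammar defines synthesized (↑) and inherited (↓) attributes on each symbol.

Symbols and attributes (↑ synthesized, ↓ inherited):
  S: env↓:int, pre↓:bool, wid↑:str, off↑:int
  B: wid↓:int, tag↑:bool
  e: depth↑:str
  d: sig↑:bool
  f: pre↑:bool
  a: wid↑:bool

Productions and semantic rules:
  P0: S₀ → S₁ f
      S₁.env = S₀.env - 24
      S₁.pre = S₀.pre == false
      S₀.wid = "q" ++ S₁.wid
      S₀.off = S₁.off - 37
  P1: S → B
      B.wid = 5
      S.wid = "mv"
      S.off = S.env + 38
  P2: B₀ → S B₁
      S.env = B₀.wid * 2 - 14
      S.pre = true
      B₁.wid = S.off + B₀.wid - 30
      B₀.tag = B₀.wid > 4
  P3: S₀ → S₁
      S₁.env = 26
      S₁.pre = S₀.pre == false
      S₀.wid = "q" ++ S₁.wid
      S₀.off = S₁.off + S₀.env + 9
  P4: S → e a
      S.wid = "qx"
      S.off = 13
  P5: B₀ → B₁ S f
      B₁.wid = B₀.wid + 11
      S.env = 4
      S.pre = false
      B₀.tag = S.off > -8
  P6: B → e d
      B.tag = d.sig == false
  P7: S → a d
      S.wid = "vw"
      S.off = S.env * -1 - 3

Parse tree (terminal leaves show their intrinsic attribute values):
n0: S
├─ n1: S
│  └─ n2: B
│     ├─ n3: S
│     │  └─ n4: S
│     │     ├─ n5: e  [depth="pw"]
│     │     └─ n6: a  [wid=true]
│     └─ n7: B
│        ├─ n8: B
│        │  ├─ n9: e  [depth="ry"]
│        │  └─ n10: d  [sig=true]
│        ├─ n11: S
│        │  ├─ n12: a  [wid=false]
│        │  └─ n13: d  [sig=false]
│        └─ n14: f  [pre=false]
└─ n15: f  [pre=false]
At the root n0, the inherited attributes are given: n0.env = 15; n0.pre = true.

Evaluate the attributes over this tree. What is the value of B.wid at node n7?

-7

1. n0.env = 15  [given at root]
2. n0.pre = true  [given at root]
3. n1.env = -9  [S₀.env - 24]
4. n1.pre = false  [S₀.pre == false]
5. n2.wid = 5  [5]
6. n3.env = -4  [B₀.wid * 2 - 14]
7. n3.pre = true  [true]
8. n4.env = 26  [26]
9. n4.pre = false  [S₀.pre == false]
10. n5.depth = "pw"  [terminal]
11. n6.wid = true  [terminal]
12. n4.wid = "qx"  ["qx"]
13. n4.off = 13  [13]
14. n3.wid = "qqx"  ["q" ++ S₁.wid]
15. n3.off = 18  [S₁.off + S₀.env + 9]
16. n7.wid = -7  [S.off + B₀.wid - 30]
17. n8.wid = 4  [B₀.wid + 11]
18. n9.depth = "ry"  [terminal]
19. n10.sig = true  [terminal]
20. n8.tag = false  [d.sig == false]
21. n11.env = 4  [4]
22. n11.pre = false  [false]
23. n12.wid = false  [terminal]
24. n13.sig = false  [terminal]
25. n11.wid = "vw"  ["vw"]
26. n11.off = -7  [S.env * -1 - 3]
27. n14.pre = false  [terminal]
28. n7.tag = true  [S.off > -8]
29. n2.tag = true  [B₀.wid > 4]
30. n1.wid = "mv"  ["mv"]
31. n1.off = 29  [S.env + 38]
32. n15.pre = false  [terminal]
33. n0.wid = "qmv"  ["q" ++ S₁.wid]
34. n0.off = -8  [S₁.off - 37]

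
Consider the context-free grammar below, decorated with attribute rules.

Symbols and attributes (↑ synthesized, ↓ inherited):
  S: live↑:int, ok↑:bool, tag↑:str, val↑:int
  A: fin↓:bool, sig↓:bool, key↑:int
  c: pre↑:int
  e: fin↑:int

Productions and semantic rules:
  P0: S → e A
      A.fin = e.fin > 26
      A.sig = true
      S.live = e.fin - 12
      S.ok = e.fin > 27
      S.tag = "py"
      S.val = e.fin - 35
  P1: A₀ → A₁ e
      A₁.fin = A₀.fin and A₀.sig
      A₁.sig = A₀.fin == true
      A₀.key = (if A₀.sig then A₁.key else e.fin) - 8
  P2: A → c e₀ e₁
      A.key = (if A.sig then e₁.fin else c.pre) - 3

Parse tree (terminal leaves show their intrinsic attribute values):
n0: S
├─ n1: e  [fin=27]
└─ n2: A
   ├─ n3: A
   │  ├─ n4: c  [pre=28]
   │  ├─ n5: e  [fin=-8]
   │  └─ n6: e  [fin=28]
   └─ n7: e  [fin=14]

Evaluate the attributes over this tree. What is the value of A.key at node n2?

1. n1.fin = 27  [terminal]
2. n2.fin = true  [e.fin > 26]
3. n2.sig = true  [true]
4. n3.fin = true  [A₀.fin and A₀.sig]
5. n3.sig = true  [A₀.fin == true]
6. n4.pre = 28  [terminal]
7. n5.fin = -8  [terminal]
8. n6.fin = 28  [terminal]
9. n3.key = 25  [(if A.sig then e₁.fin else c.pre) - 3]
10. n7.fin = 14  [terminal]
11. n2.key = 17  [(if A₀.sig then A₁.key else e.fin) - 8]
12. n0.live = 15  [e.fin - 12]
13. n0.ok = false  [e.fin > 27]
14. n0.tag = "py"  ["py"]
15. n0.val = -8  [e.fin - 35]

17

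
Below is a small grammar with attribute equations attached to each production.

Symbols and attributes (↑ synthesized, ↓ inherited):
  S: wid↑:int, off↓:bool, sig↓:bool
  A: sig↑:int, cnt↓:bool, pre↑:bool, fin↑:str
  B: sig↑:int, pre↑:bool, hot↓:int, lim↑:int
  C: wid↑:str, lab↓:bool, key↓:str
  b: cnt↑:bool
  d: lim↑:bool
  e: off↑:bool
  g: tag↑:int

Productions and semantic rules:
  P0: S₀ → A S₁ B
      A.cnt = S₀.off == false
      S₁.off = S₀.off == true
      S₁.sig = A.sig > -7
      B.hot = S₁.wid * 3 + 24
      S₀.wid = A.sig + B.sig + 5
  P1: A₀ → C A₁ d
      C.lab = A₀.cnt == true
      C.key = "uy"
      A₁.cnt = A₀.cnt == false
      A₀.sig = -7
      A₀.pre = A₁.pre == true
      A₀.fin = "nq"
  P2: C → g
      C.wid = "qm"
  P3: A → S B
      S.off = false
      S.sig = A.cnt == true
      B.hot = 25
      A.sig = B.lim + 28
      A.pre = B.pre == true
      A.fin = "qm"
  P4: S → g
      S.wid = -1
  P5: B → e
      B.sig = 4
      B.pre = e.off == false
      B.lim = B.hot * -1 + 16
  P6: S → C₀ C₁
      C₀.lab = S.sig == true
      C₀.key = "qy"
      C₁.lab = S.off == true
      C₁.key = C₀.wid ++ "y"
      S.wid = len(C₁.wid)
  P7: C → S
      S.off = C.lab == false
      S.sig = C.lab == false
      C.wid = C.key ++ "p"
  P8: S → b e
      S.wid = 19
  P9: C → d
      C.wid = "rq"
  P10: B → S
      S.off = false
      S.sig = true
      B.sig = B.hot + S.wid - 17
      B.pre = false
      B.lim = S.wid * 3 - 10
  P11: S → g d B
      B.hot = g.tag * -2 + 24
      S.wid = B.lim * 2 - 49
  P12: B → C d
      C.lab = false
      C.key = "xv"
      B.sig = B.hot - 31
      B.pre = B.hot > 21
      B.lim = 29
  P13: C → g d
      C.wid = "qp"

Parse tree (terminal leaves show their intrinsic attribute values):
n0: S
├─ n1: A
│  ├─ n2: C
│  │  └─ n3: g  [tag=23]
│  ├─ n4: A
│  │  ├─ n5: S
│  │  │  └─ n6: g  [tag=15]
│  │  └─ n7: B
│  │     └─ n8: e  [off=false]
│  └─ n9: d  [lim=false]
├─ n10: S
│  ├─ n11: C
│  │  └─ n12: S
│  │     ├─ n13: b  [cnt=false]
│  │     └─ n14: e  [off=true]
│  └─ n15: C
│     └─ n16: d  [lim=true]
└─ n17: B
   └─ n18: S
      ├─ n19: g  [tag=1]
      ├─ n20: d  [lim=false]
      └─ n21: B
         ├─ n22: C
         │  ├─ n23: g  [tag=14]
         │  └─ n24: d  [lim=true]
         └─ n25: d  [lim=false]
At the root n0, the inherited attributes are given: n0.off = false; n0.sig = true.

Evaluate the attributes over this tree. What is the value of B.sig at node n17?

1. n0.off = false  [given at root]
2. n0.sig = true  [given at root]
3. n1.cnt = true  [S₀.off == false]
4. n2.lab = true  [A₀.cnt == true]
5. n2.key = "uy"  ["uy"]
6. n3.tag = 23  [terminal]
7. n2.wid = "qm"  ["qm"]
8. n4.cnt = false  [A₀.cnt == false]
9. n5.off = false  [false]
10. n5.sig = false  [A.cnt == true]
11. n6.tag = 15  [terminal]
12. n5.wid = -1  [-1]
13. n7.hot = 25  [25]
14. n8.off = false  [terminal]
15. n7.sig = 4  [4]
16. n7.pre = true  [e.off == false]
17. n7.lim = -9  [B.hot * -1 + 16]
18. n4.sig = 19  [B.lim + 28]
19. n4.pre = true  [B.pre == true]
20. n4.fin = "qm"  ["qm"]
21. n9.lim = false  [terminal]
22. n1.sig = -7  [-7]
23. n1.pre = true  [A₁.pre == true]
24. n1.fin = "nq"  ["nq"]
25. n10.off = false  [S₀.off == true]
26. n10.sig = false  [A.sig > -7]
27. n11.lab = false  [S.sig == true]
28. n11.key = "qy"  ["qy"]
29. n12.off = true  [C.lab == false]
30. n12.sig = true  [C.lab == false]
31. n13.cnt = false  [terminal]
32. n14.off = true  [terminal]
33. n12.wid = 19  [19]
34. n11.wid = "qyp"  [C.key ++ "p"]
35. n15.lab = false  [S.off == true]
36. n15.key = "qypy"  [C₀.wid ++ "y"]
37. n16.lim = true  [terminal]
38. n15.wid = "rq"  ["rq"]
39. n10.wid = 2  [len(C₁.wid)]
40. n17.hot = 30  [S₁.wid * 3 + 24]
41. n18.off = false  [false]
42. n18.sig = true  [true]
43. n19.tag = 1  [terminal]
44. n20.lim = false  [terminal]
45. n21.hot = 22  [g.tag * -2 + 24]
46. n22.lab = false  [false]
47. n22.key = "xv"  ["xv"]
48. n23.tag = 14  [terminal]
49. n24.lim = true  [terminal]
50. n22.wid = "qp"  ["qp"]
51. n25.lim = false  [terminal]
52. n21.sig = -9  [B.hot - 31]
53. n21.pre = true  [B.hot > 21]
54. n21.lim = 29  [29]
55. n18.wid = 9  [B.lim * 2 - 49]
56. n17.sig = 22  [B.hot + S.wid - 17]
57. n17.pre = false  [false]
58. n17.lim = 17  [S.wid * 3 - 10]
59. n0.wid = 20  [A.sig + B.sig + 5]

22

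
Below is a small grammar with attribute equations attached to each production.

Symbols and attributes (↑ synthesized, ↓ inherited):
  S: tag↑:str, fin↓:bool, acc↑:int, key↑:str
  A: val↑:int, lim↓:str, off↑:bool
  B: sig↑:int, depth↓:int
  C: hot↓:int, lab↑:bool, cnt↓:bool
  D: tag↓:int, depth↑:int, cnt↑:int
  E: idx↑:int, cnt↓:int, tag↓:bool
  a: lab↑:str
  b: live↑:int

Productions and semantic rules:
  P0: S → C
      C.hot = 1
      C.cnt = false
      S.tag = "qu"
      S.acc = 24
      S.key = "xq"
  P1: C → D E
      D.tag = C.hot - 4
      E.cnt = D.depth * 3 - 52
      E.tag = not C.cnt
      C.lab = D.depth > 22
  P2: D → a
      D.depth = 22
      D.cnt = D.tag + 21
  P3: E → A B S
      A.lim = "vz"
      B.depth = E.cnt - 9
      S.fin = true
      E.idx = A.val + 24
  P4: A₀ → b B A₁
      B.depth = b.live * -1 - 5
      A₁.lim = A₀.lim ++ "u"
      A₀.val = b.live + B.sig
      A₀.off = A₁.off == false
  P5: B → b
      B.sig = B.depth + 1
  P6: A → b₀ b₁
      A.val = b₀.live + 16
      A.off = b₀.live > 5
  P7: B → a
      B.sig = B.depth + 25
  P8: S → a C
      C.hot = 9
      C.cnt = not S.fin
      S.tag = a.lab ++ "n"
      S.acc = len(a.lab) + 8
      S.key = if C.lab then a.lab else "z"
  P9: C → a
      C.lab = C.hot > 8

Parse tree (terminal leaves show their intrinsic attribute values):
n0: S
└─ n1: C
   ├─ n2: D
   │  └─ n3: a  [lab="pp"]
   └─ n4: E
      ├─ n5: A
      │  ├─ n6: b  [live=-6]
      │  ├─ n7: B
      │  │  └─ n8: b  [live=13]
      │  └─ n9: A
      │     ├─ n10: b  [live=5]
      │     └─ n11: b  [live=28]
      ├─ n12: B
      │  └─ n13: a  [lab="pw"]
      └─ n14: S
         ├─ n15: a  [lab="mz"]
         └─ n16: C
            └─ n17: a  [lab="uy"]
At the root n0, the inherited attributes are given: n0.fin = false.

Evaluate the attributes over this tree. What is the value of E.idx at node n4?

1. n0.fin = false  [given at root]
2. n1.hot = 1  [1]
3. n1.cnt = false  [false]
4. n2.tag = -3  [C.hot - 4]
5. n3.lab = "pp"  [terminal]
6. n2.depth = 22  [22]
7. n2.cnt = 18  [D.tag + 21]
8. n4.cnt = 14  [D.depth * 3 - 52]
9. n4.tag = true  [not C.cnt]
10. n5.lim = "vz"  ["vz"]
11. n6.live = -6  [terminal]
12. n7.depth = 1  [b.live * -1 - 5]
13. n8.live = 13  [terminal]
14. n7.sig = 2  [B.depth + 1]
15. n9.lim = "vzu"  [A₀.lim ++ "u"]
16. n10.live = 5  [terminal]
17. n11.live = 28  [terminal]
18. n9.val = 21  [b₀.live + 16]
19. n9.off = false  [b₀.live > 5]
20. n5.val = -4  [b.live + B.sig]
21. n5.off = true  [A₁.off == false]
22. n12.depth = 5  [E.cnt - 9]
23. n13.lab = "pw"  [terminal]
24. n12.sig = 30  [B.depth + 25]
25. n14.fin = true  [true]
26. n15.lab = "mz"  [terminal]
27. n16.hot = 9  [9]
28. n16.cnt = false  [not S.fin]
29. n17.lab = "uy"  [terminal]
30. n16.lab = true  [C.hot > 8]
31. n14.tag = "mzn"  [a.lab ++ "n"]
32. n14.acc = 10  [len(a.lab) + 8]
33. n14.key = "mz"  [if C.lab then a.lab else "z"]
34. n4.idx = 20  [A.val + 24]
35. n1.lab = false  [D.depth > 22]
36. n0.tag = "qu"  ["qu"]
37. n0.acc = 24  [24]
38. n0.key = "xq"  ["xq"]

20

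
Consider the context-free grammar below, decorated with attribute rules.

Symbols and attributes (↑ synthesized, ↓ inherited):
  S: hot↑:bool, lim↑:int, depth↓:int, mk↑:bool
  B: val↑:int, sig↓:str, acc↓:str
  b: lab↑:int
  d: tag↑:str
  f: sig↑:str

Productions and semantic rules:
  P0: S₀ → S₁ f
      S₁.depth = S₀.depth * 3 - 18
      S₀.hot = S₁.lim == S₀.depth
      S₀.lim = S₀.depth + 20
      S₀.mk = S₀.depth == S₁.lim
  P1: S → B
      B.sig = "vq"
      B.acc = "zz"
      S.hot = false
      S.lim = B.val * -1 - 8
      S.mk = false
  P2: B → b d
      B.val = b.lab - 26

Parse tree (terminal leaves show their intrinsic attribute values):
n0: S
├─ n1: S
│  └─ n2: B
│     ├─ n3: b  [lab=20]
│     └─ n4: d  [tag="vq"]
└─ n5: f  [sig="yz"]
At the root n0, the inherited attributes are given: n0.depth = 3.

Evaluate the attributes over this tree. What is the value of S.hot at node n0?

1. n0.depth = 3  [given at root]
2. n1.depth = -9  [S₀.depth * 3 - 18]
3. n2.sig = "vq"  ["vq"]
4. n2.acc = "zz"  ["zz"]
5. n3.lab = 20  [terminal]
6. n4.tag = "vq"  [terminal]
7. n2.val = -6  [b.lab - 26]
8. n1.hot = false  [false]
9. n1.lim = -2  [B.val * -1 - 8]
10. n1.mk = false  [false]
11. n5.sig = "yz"  [terminal]
12. n0.hot = false  [S₁.lim == S₀.depth]
13. n0.lim = 23  [S₀.depth + 20]
14. n0.mk = false  [S₀.depth == S₁.lim]

false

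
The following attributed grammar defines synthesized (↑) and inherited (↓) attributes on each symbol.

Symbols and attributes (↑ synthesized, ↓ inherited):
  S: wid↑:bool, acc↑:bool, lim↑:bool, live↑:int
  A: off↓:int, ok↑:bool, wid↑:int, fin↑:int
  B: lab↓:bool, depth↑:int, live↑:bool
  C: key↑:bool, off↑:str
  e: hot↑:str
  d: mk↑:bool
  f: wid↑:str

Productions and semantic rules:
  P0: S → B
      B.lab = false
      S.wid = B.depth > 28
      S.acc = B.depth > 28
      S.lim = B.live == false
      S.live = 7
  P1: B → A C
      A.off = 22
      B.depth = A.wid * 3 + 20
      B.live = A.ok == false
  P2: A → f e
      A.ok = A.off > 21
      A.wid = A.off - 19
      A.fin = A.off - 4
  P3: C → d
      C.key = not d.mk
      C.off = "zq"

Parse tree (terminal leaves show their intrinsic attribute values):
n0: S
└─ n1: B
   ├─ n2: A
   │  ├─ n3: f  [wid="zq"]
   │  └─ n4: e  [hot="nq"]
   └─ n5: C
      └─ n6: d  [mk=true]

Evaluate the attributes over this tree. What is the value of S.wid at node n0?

true

1. n1.lab = false  [false]
2. n2.off = 22  [22]
3. n3.wid = "zq"  [terminal]
4. n4.hot = "nq"  [terminal]
5. n2.ok = true  [A.off > 21]
6. n2.wid = 3  [A.off - 19]
7. n2.fin = 18  [A.off - 4]
8. n6.mk = true  [terminal]
9. n5.key = false  [not d.mk]
10. n5.off = "zq"  ["zq"]
11. n1.depth = 29  [A.wid * 3 + 20]
12. n1.live = false  [A.ok == false]
13. n0.wid = true  [B.depth > 28]
14. n0.acc = true  [B.depth > 28]
15. n0.lim = true  [B.live == false]
16. n0.live = 7  [7]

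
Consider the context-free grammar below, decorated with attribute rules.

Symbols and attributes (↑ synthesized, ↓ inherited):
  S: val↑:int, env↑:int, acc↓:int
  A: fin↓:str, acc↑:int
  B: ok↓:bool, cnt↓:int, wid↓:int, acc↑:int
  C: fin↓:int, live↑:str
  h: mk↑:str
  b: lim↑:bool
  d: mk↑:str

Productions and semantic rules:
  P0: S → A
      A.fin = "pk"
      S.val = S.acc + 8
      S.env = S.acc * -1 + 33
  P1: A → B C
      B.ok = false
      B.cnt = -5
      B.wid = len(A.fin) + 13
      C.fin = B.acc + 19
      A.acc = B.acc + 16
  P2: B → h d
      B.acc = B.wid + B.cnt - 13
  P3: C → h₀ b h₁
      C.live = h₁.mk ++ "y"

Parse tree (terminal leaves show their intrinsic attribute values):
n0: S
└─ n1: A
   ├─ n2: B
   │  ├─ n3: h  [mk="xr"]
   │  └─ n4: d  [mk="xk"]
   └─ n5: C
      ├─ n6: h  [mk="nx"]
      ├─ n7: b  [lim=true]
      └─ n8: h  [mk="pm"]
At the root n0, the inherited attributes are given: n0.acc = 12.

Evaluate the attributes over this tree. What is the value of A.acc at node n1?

1. n0.acc = 12  [given at root]
2. n1.fin = "pk"  ["pk"]
3. n2.ok = false  [false]
4. n2.cnt = -5  [-5]
5. n2.wid = 15  [len(A.fin) + 13]
6. n3.mk = "xr"  [terminal]
7. n4.mk = "xk"  [terminal]
8. n2.acc = -3  [B.wid + B.cnt - 13]
9. n5.fin = 16  [B.acc + 19]
10. n6.mk = "nx"  [terminal]
11. n7.lim = true  [terminal]
12. n8.mk = "pm"  [terminal]
13. n5.live = "pmy"  [h₁.mk ++ "y"]
14. n1.acc = 13  [B.acc + 16]
15. n0.val = 20  [S.acc + 8]
16. n0.env = 21  [S.acc * -1 + 33]

13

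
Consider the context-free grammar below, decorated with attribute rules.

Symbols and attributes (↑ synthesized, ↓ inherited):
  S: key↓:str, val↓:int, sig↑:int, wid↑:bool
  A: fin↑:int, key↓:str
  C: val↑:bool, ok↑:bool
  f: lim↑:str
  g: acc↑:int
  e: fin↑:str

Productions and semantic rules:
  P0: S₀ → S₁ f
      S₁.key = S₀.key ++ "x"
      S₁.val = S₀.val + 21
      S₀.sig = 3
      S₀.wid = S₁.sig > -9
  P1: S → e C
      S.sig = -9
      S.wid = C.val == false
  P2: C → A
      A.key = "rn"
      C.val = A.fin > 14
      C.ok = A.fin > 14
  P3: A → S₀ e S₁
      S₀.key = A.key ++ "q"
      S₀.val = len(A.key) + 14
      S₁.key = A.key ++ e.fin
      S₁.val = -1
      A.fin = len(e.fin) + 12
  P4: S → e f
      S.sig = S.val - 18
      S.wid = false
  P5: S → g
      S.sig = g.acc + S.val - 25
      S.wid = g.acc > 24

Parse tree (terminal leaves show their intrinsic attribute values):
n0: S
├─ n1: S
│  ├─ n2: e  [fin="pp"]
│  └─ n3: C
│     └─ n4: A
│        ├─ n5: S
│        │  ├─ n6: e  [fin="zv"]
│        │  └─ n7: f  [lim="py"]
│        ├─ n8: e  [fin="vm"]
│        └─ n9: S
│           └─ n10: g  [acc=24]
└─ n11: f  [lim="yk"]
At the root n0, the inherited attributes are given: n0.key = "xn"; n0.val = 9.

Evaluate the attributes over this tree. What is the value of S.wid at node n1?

true

1. n0.key = "xn"  [given at root]
2. n0.val = 9  [given at root]
3. n1.key = "xnx"  [S₀.key ++ "x"]
4. n1.val = 30  [S₀.val + 21]
5. n2.fin = "pp"  [terminal]
6. n4.key = "rn"  ["rn"]
7. n5.key = "rnq"  [A.key ++ "q"]
8. n5.val = 16  [len(A.key) + 14]
9. n6.fin = "zv"  [terminal]
10. n7.lim = "py"  [terminal]
11. n5.sig = -2  [S.val - 18]
12. n5.wid = false  [false]
13. n8.fin = "vm"  [terminal]
14. n9.key = "rnvm"  [A.key ++ e.fin]
15. n9.val = -1  [-1]
16. n10.acc = 24  [terminal]
17. n9.sig = -2  [g.acc + S.val - 25]
18. n9.wid = false  [g.acc > 24]
19. n4.fin = 14  [len(e.fin) + 12]
20. n3.val = false  [A.fin > 14]
21. n3.ok = false  [A.fin > 14]
22. n1.sig = -9  [-9]
23. n1.wid = true  [C.val == false]
24. n11.lim = "yk"  [terminal]
25. n0.sig = 3  [3]
26. n0.wid = false  [S₁.sig > -9]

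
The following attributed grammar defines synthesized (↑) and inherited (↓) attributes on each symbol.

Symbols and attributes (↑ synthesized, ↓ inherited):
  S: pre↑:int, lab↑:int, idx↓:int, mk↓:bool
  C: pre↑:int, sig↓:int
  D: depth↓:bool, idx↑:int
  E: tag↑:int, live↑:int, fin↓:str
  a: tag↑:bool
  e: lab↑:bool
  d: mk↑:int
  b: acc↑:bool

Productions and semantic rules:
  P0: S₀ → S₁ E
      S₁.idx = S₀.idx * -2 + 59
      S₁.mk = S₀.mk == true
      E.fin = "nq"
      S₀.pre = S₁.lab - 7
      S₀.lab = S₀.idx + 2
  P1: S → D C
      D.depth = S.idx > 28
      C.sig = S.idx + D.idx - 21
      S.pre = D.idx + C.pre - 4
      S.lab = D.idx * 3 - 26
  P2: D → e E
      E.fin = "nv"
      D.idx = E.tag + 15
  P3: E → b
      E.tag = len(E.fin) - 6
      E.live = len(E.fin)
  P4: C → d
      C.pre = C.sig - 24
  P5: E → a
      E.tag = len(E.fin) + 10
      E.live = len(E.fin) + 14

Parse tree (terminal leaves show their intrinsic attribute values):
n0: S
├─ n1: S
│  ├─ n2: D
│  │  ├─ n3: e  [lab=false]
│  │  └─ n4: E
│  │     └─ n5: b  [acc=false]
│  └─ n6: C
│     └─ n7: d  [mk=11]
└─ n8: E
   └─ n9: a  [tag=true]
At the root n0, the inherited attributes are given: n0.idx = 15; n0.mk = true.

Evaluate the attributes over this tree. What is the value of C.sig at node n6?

1. n0.idx = 15  [given at root]
2. n0.mk = true  [given at root]
3. n1.idx = 29  [S₀.idx * -2 + 59]
4. n1.mk = true  [S₀.mk == true]
5. n2.depth = true  [S.idx > 28]
6. n3.lab = false  [terminal]
7. n4.fin = "nv"  ["nv"]
8. n5.acc = false  [terminal]
9. n4.tag = -4  [len(E.fin) - 6]
10. n4.live = 2  [len(E.fin)]
11. n2.idx = 11  [E.tag + 15]
12. n6.sig = 19  [S.idx + D.idx - 21]
13. n7.mk = 11  [terminal]
14. n6.pre = -5  [C.sig - 24]
15. n1.pre = 2  [D.idx + C.pre - 4]
16. n1.lab = 7  [D.idx * 3 - 26]
17. n8.fin = "nq"  ["nq"]
18. n9.tag = true  [terminal]
19. n8.tag = 12  [len(E.fin) + 10]
20. n8.live = 16  [len(E.fin) + 14]
21. n0.pre = 0  [S₁.lab - 7]
22. n0.lab = 17  [S₀.idx + 2]

19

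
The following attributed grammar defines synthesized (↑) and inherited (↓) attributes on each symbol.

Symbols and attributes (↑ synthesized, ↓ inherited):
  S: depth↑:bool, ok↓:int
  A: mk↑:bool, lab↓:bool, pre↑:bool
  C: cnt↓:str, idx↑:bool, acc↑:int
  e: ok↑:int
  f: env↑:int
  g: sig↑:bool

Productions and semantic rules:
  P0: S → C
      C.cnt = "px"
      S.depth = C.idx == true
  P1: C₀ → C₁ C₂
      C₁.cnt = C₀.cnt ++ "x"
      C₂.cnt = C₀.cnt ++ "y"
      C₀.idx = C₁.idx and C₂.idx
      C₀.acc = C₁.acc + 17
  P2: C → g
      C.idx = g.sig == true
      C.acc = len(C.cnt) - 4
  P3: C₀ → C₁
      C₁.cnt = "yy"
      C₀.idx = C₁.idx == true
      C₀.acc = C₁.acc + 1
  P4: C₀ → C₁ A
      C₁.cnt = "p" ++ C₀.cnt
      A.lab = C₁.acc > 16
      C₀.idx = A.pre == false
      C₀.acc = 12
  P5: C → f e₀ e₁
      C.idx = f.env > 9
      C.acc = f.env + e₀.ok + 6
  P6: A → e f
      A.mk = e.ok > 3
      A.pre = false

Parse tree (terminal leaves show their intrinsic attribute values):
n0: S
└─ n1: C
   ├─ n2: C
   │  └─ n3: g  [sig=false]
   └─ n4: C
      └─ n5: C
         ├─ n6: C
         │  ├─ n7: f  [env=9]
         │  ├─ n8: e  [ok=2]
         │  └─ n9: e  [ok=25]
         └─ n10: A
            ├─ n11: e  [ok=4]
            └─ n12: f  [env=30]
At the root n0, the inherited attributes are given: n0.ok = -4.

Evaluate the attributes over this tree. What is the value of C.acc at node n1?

1. n0.ok = -4  [given at root]
2. n1.cnt = "px"  ["px"]
3. n2.cnt = "pxx"  [C₀.cnt ++ "x"]
4. n3.sig = false  [terminal]
5. n2.idx = false  [g.sig == true]
6. n2.acc = -1  [len(C.cnt) - 4]
7. n4.cnt = "pxy"  [C₀.cnt ++ "y"]
8. n5.cnt = "yy"  ["yy"]
9. n6.cnt = "pyy"  ["p" ++ C₀.cnt]
10. n7.env = 9  [terminal]
11. n8.ok = 2  [terminal]
12. n9.ok = 25  [terminal]
13. n6.idx = false  [f.env > 9]
14. n6.acc = 17  [f.env + e₀.ok + 6]
15. n10.lab = true  [C₁.acc > 16]
16. n11.ok = 4  [terminal]
17. n12.env = 30  [terminal]
18. n10.mk = true  [e.ok > 3]
19. n10.pre = false  [false]
20. n5.idx = true  [A.pre == false]
21. n5.acc = 12  [12]
22. n4.idx = true  [C₁.idx == true]
23. n4.acc = 13  [C₁.acc + 1]
24. n1.idx = false  [C₁.idx and C₂.idx]
25. n1.acc = 16  [C₁.acc + 17]
26. n0.depth = false  [C.idx == true]

16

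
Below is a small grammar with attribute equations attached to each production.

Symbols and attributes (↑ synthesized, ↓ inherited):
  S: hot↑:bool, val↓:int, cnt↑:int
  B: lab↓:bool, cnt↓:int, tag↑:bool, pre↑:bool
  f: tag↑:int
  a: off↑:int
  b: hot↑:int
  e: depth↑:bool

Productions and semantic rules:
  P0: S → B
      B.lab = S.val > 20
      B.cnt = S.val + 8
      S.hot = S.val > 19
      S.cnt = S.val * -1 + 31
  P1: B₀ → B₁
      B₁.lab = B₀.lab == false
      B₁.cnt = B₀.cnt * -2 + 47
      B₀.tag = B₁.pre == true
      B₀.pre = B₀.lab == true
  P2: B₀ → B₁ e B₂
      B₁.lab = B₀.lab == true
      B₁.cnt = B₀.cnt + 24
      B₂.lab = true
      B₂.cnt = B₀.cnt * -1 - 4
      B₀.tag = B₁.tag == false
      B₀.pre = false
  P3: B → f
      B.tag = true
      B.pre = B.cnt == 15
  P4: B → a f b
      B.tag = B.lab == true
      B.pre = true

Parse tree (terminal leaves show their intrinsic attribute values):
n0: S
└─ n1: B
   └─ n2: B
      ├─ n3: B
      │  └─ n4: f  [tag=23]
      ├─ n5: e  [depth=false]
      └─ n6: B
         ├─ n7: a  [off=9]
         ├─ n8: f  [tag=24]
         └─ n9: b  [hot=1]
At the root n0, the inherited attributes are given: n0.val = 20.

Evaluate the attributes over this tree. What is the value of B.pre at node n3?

true

1. n0.val = 20  [given at root]
2. n1.lab = false  [S.val > 20]
3. n1.cnt = 28  [S.val + 8]
4. n2.lab = true  [B₀.lab == false]
5. n2.cnt = -9  [B₀.cnt * -2 + 47]
6. n3.lab = true  [B₀.lab == true]
7. n3.cnt = 15  [B₀.cnt + 24]
8. n4.tag = 23  [terminal]
9. n3.tag = true  [true]
10. n3.pre = true  [B.cnt == 15]
11. n5.depth = false  [terminal]
12. n6.lab = true  [true]
13. n6.cnt = 5  [B₀.cnt * -1 - 4]
14. n7.off = 9  [terminal]
15. n8.tag = 24  [terminal]
16. n9.hot = 1  [terminal]
17. n6.tag = true  [B.lab == true]
18. n6.pre = true  [true]
19. n2.tag = false  [B₁.tag == false]
20. n2.pre = false  [false]
21. n1.tag = false  [B₁.pre == true]
22. n1.pre = false  [B₀.lab == true]
23. n0.hot = true  [S.val > 19]
24. n0.cnt = 11  [S.val * -1 + 31]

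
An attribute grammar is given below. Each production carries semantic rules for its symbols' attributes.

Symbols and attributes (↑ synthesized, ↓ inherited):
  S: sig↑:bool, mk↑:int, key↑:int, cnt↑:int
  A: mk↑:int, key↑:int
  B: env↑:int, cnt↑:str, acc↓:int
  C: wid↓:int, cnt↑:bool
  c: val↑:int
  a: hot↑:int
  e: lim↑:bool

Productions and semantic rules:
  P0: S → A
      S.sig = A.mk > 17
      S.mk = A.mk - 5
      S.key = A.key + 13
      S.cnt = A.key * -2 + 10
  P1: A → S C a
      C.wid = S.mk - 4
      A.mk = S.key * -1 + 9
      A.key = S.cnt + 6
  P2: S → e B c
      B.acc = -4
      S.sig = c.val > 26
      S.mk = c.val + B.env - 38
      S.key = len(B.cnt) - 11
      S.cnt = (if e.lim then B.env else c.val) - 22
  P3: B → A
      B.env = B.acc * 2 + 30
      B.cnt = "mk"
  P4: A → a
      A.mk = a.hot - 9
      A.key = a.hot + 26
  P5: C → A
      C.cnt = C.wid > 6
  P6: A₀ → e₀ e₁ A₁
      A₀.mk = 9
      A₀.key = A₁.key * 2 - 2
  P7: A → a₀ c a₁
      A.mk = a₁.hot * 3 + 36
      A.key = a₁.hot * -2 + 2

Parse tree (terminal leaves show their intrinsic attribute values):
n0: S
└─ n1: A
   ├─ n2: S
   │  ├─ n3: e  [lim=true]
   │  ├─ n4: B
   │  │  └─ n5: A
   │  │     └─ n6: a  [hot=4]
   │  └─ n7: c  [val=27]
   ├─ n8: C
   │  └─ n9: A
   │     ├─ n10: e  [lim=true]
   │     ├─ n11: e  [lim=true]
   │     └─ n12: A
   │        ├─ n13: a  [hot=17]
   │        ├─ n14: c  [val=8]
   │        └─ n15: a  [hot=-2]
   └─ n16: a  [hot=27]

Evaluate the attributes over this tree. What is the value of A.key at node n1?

1. n3.lim = true  [terminal]
2. n4.acc = -4  [-4]
3. n6.hot = 4  [terminal]
4. n5.mk = -5  [a.hot - 9]
5. n5.key = 30  [a.hot + 26]
6. n4.env = 22  [B.acc * 2 + 30]
7. n4.cnt = "mk"  ["mk"]
8. n7.val = 27  [terminal]
9. n2.sig = true  [c.val > 26]
10. n2.mk = 11  [c.val + B.env - 38]
11. n2.key = -9  [len(B.cnt) - 11]
12. n2.cnt = 0  [(if e.lim then B.env else c.val) - 22]
13. n8.wid = 7  [S.mk - 4]
14. n10.lim = true  [terminal]
15. n11.lim = true  [terminal]
16. n13.hot = 17  [terminal]
17. n14.val = 8  [terminal]
18. n15.hot = -2  [terminal]
19. n12.mk = 30  [a₁.hot * 3 + 36]
20. n12.key = 6  [a₁.hot * -2 + 2]
21. n9.mk = 9  [9]
22. n9.key = 10  [A₁.key * 2 - 2]
23. n8.cnt = true  [C.wid > 6]
24. n16.hot = 27  [terminal]
25. n1.mk = 18  [S.key * -1 + 9]
26. n1.key = 6  [S.cnt + 6]
27. n0.sig = true  [A.mk > 17]
28. n0.mk = 13  [A.mk - 5]
29. n0.key = 19  [A.key + 13]
30. n0.cnt = -2  [A.key * -2 + 10]

6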